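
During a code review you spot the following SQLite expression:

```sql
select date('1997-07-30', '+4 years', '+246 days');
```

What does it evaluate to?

Adding +4 years to 1997-07-30 gives 2001-07-30.
Applying '+246 days' to 2001-07-30: counting 246 days forward gives 2002-04-02.

2002-04-02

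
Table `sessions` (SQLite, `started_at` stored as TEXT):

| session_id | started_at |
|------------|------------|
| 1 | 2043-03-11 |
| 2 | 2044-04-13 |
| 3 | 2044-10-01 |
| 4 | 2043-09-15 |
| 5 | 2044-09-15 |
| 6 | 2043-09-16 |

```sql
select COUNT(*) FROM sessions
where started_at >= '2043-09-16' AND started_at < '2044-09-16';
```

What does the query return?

Rows in [2043-09-16, 2044-09-16): 2044-04-13, 2044-09-15, 2043-09-16 → 3 rows.

3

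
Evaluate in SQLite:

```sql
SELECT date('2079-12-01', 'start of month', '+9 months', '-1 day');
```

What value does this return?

2080-08-31

`start of month` rewinds 2079-12-01 to 2079-12-01.
Adding +9 months to 2079-12-01 gives 2080-09-01.
Going back 1 day from 2080-09-01 reaches 2080-08-31 (last day of August, 31 days).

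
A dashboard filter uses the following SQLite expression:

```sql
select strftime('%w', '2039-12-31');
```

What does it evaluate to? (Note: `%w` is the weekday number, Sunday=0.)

2039-12-31 is a Saturday; with Sunday=0 that is 6.

6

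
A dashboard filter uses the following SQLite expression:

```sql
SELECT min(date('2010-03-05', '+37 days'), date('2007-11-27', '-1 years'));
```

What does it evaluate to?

date('2010-03-05', '+37 days') → 2010-04-11.
date('2007-11-27', '-1 years') → 2006-11-27.
Earlier of the two is 2006-11-27.

2006-11-27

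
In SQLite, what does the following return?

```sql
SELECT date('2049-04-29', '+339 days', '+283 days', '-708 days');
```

2049-02-02

Applying '+339 days' to 2049-04-29: counting 339 days forward gives 2050-04-03.
Applying '+283 days' to 2050-04-03: counting 283 days forward gives 2051-01-11.
Applying '-708 days' to 2051-01-11: counting 708 days back gives 2049-02-02.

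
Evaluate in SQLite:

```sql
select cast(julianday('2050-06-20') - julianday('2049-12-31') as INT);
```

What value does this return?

0 days remain in December 2049 after the 31st (31 − 31).
January 2050: 31 days.
February 2050: 28 days.
March 2050: 31 days.
April 2050: 30 days.
May 2050: 31 days.
Then 20 days into June 2050.
Total: 0 + 31 + 28 + 31 + 30 + 31 + 20 = 171.

171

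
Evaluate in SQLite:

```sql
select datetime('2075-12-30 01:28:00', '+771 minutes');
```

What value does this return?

2075-12-30 14:19:00

771 minutes = 12h 51m; +771 minutes from 2075-12-30 01:28:00 is 2075-12-30 14:19:00.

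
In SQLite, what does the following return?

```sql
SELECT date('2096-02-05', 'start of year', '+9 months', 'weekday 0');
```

`start of year` rewinds 2096-02-05 to 2096-01-01.
Adding +9 months to 2096-01-01 gives 2096-10-01.
`weekday 0` advances to the next Sunday; 2096-10-01 is a Monday, so it moves forward to 2096-10-07.

2096-10-07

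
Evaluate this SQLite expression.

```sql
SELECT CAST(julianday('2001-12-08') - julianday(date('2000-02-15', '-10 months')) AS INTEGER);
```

Adding -10 months to 2000-02-15 gives 1999-04-15.
15 days remain in April 1999 after the 15th (30 − 15).
Full months from May 1999 through November 2001 contribute their day counts.
Then 8 days into December 2001.
Total: 15 + 31 + 30 + 31 + 31 + 30 + 31 + 30 + 31 + 31 + 29 + 31 + 30 + 31 + 30 + 31 + 31 + 30 + 31 + 30 + 31 + 31 + 28 + 31 + 30 + 31 + 30 + 31 + 31 + 30 + 31 + 30 + 8 = 968.

968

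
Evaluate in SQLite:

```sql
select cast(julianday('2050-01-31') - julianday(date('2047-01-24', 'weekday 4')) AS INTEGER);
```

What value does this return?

1103

`weekday 4` advances to the next Thursday; 2047-01-24 is already a Thursday, so it stays at 2047-01-24.
7 days remain in January 2047 after the 24th (31 − 24).
Full months from February 2047 through December 2049 contribute their day counts.
Then 31 days into January 2050.
Total: 7 + 28 + 31 + 30 + 31 + 30 + 31 + 31 + 30 + 31 + 30 + 31 + 31 + 29 + 31 + 30 + 31 + 30 + 31 + 31 + 30 + 31 + 30 + 31 + 31 + 28 + 31 + 30 + 31 + 30 + 31 + 31 + 30 + 31 + 30 + 31 + 31 = 1103.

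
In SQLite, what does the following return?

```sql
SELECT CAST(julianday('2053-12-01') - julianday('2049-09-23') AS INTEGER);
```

7 days remain in September 2049 after the 23rd (30 − 23).
Full months from October 2049 through November 2053 contribute their day counts.
Then 1 day into December 2053.
Total: 7 + 31 + 30 + 31 + 31 + 28 + 31 + 30 + 31 + 30 + 31 + 31 + 30 + 31 + 30 + 31 + 31 + 28 + 31 + 30 + 31 + 30 + 31 + 31 + 30 + 31 + 30 + 31 + 31 + 29 + 31 + 30 + 31 + 30 + 31 + 31 + 30 + 31 + 30 + 31 + 31 + 28 + 31 + 30 + 31 + 30 + 31 + 31 + 30 + 31 + 30 + 1 = 1530.

1530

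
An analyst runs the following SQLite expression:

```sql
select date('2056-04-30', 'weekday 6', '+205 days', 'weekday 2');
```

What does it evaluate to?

2056-11-28

`weekday 6` advances to the next Saturday; 2056-04-30 is a Sunday, so it moves forward to 2056-05-06.
Applying '+205 days' to 2056-05-06: counting 205 days forward gives 2056-11-27.
`weekday 2` advances to the next Tuesday; 2056-11-27 is a Monday, so it moves forward to 2056-11-28.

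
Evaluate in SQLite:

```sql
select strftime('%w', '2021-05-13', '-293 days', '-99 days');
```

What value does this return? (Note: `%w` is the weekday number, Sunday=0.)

4

First apply '-293 days', '-99 days': 2021-05-13 → 2020-04-16.
2020-04-16 is a Thursday; with Sunday=0 that is 4.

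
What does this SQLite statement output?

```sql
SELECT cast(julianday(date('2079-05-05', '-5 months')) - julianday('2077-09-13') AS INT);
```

448

Adding -5 months to 2079-05-05 gives 2078-12-05.
17 days remain in September 2077 after the 13th (30 − 13).
Full months from October 2077 through November 2078 contribute their day counts.
Then 5 days into December 2078.
Total: 17 + 31 + 30 + 31 + 31 + 28 + 31 + 30 + 31 + 30 + 31 + 31 + 30 + 31 + 30 + 5 = 448.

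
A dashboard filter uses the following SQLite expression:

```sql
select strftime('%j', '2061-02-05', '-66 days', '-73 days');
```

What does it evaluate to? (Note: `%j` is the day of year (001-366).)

263

First apply '-66 days', '-73 days': 2061-02-05 → 2060-09-19.
Day-of-year for 2060-09-19: days since 2060-01-01 inclusive = 263, zero-padded to 263.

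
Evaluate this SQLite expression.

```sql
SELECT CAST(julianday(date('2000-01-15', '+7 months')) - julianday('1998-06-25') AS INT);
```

Adding +7 months to 2000-01-15 gives 2000-08-15.
5 days remain in June 1998 after the 25th (30 − 25).
Full months from July 1998 through July 2000 contribute their day counts.
Then 15 days into August 2000.
Total: 5 + 31 + 31 + 30 + 31 + 30 + 31 + 31 + 28 + 31 + 30 + 31 + 30 + 31 + 31 + 30 + 31 + 30 + 31 + 31 + 29 + 31 + 30 + 31 + 30 + 31 + 15 = 782.

782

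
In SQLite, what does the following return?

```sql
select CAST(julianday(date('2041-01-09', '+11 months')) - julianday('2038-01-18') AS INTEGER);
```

1421

Adding +11 months to 2041-01-09 gives 2041-12-09.
13 days remain in January 2038 after the 18th (31 − 18).
Full months from February 2038 through November 2041 contribute their day counts.
Then 9 days into December 2041.
Total: 13 + 28 + 31 + 30 + 31 + 30 + 31 + 31 + 30 + 31 + 30 + 31 + 31 + 28 + 31 + 30 + 31 + 30 + 31 + 31 + 30 + 31 + 30 + 31 + 31 + 29 + 31 + 30 + 31 + 30 + 31 + 31 + 30 + 31 + 30 + 31 + 31 + 28 + 31 + 30 + 31 + 30 + 31 + 31 + 30 + 31 + 30 + 9 = 1421.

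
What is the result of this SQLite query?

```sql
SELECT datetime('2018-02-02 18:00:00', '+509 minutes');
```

2018-02-03 02:29:00

509 minutes = 8h 29m; +509 minutes from 2018-02-02 18:00:00 is 2018-02-03 02:29:00 (crosses midnight).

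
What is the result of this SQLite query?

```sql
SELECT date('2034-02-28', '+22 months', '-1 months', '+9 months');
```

2036-08-28

Adding +22 months to 2034-02-28 gives 2035-12-28.
Adding -1 month to 2035-12-28 gives 2035-11-28.
Adding +9 months to 2035-11-28 gives 2036-08-28.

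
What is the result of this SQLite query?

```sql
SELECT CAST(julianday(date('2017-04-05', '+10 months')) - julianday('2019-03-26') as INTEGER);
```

Adding +10 months to 2017-04-05 gives 2018-02-05.
23 days remain in February 2018 after the 5th (28 − 5).
Full months from March 2018 through February 2019 contribute their day counts.
Then 26 days into March 2019.
Total: 23 + 31 + 30 + 31 + 30 + 31 + 31 + 30 + 31 + 30 + 31 + 31 + 28 + 26 = 414.
The subtraction is earlier − later, so the result is −414 → -414.

-414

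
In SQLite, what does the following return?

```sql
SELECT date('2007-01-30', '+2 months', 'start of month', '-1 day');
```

Adding +2 months to 2007-01-30 gives 2007-03-30.
`start of month` rewinds 2007-03-30 to 2007-03-01.
Going back 1 day from 2007-03-01 reaches 2007-02-28 (last day of February, 28 days).

2007-02-28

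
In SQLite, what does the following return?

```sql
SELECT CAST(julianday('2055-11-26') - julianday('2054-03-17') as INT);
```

619

14 days remain in March 2054 after the 17th (31 − 17).
Full months from April 2054 through October 2055 contribute their day counts.
Then 26 days into November 2055.
Total: 14 + 30 + 31 + 30 + 31 + 31 + 30 + 31 + 30 + 31 + 31 + 28 + 31 + 30 + 31 + 30 + 31 + 31 + 30 + 31 + 26 = 619.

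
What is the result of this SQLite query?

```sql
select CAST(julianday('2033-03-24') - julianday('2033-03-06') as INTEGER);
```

Both dates are in March 2033: 24 − 6 = 18.

18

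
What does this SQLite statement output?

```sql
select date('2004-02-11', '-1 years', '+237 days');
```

Adding -1 year to 2004-02-11 gives 2003-02-11.
Applying '+237 days' to 2003-02-11: counting 237 days forward gives 2003-10-06.

2003-10-06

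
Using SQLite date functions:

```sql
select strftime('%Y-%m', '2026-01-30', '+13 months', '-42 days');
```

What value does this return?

2027-01

First apply '+13 months', '-42 days': 2026-01-30 → 2027-01-19.
`%Y-%m` extracts the year-month: 2027-01.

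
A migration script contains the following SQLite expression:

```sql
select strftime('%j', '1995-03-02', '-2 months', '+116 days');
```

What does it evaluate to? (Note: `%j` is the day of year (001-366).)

118

First apply '-2 months', '+116 days': 1995-03-02 → 1995-04-28.
Day-of-year for 1995-04-28: days since 1995-01-01 inclusive = 118, zero-padded to 118.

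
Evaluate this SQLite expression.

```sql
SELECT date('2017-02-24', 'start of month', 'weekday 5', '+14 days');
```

2017-02-17

`start of month` rewinds 2017-02-24 to 2017-02-01.
`weekday 5` advances to the next Friday; 2017-02-01 is a Wednesday, so it moves forward to 2017-02-03.
Advancing 14 more days within February lands on 2017-02-17.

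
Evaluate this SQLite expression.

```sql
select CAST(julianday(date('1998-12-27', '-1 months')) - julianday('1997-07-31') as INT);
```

Adding -1 month to 1998-12-27 gives 1998-11-27.
0 days remain in July 1997 after the 31st (31 − 31).
Full months from August 1997 through October 1998 contribute their day counts.
Then 27 days into November 1998.
Total: 0 + 31 + 30 + 31 + 30 + 31 + 31 + 28 + 31 + 30 + 31 + 30 + 31 + 31 + 30 + 31 + 27 = 484.

484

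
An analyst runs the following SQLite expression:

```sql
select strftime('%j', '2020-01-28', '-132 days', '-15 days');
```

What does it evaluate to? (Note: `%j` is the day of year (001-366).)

First apply '-132 days', '-15 days': 2020-01-28 → 2019-09-03.
Day-of-year for 2019-09-03: days since 2019-01-01 inclusive = 246, zero-padded to 246.

246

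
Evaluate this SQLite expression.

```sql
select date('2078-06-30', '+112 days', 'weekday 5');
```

2078-10-21

Applying '+112 days' to 2078-06-30: counting 112 days forward gives 2078-10-20.
`weekday 5` advances to the next Friday; 2078-10-20 is a Thursday, so it moves forward to 2078-10-21.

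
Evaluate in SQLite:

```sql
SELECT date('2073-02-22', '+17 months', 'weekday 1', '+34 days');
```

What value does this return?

2074-08-26

Adding +17 months to 2073-02-22 gives 2074-07-22.
`weekday 1` advances to the next Monday; 2074-07-22 is a Sunday, so it moves forward to 2074-07-23.
July 2074 has 31 days; 8 remain after the 23rd, so 9 days reach 2074-08-01.
Advancing 25 more days within August lands on 2074-08-26.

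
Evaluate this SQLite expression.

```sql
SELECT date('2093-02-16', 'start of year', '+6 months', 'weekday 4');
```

2093-07-02

`start of year` rewinds 2093-02-16 to 2093-01-01.
Adding +6 months to 2093-01-01 gives 2093-07-01.
`weekday 4` advances to the next Thursday; 2093-07-01 is a Wednesday, so it moves forward to 2093-07-02.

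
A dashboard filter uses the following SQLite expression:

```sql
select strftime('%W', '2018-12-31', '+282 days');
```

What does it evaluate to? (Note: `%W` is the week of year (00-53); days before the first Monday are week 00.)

40

First apply '+282 days': 2018-12-31 → 2019-10-09.
2019-10-09 is a Wednesday. SQLite's %W counts Mondays since the year started; the result is 40.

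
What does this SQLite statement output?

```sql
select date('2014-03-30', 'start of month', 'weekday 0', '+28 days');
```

`start of month` rewinds 2014-03-30 to 2014-03-01.
`weekday 0` advances to the next Sunday; 2014-03-01 is a Saturday, so it moves forward to 2014-03-02.
Advancing 28 more days within March lands on 2014-03-30.

2014-03-30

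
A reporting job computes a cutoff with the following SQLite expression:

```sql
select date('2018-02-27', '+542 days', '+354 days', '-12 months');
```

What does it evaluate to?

2019-08-11

Applying '+542 days' to 2018-02-27: counting 542 days forward gives 2019-08-23.
Applying '+354 days' to 2019-08-23: counting 354 days forward gives 2020-08-11.
Adding -12 months to 2020-08-11 gives 2019-08-11.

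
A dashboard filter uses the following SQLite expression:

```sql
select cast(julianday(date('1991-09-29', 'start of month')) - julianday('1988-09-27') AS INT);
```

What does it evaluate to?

1069

`start of month` rewinds 1991-09-29 to 1991-09-01.
3 days remain in September 1988 after the 27th (30 − 27).
Full months from October 1988 through August 1991 contribute their day counts.
Then 1 day into September 1991.
Total: 3 + 31 + 30 + 31 + 31 + 28 + 31 + 30 + 31 + 30 + 31 + 31 + 30 + 31 + 30 + 31 + 31 + 28 + 31 + 30 + 31 + 30 + 31 + 31 + 30 + 31 + 30 + 31 + 31 + 28 + 31 + 30 + 31 + 30 + 31 + 31 + 1 = 1069.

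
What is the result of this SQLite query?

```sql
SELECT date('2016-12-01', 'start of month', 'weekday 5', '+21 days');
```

`start of month` rewinds 2016-12-01 to 2016-12-01.
`weekday 5` advances to the next Friday; 2016-12-01 is a Thursday, so it moves forward to 2016-12-02.
Advancing 21 more days within December lands on 2016-12-23.

2016-12-23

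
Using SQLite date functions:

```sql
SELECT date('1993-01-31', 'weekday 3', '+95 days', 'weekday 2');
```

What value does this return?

`weekday 3` advances to the next Wednesday; 1993-01-31 is a Sunday, so it moves forward to 1993-02-03.
Applying '+95 days' to 1993-02-03: counting 95 days forward gives 1993-05-09.
`weekday 2` advances to the next Tuesday; 1993-05-09 is a Sunday, so it moves forward to 1993-05-11.

1993-05-11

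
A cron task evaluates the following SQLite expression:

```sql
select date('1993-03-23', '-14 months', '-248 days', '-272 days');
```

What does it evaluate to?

1990-08-21

Adding -14 months to 1993-03-23 gives 1992-01-23.
Applying '-248 days' to 1992-01-23: counting 248 days back gives 1991-05-20.
Applying '-272 days' to 1991-05-20: counting 272 days back gives 1990-08-21.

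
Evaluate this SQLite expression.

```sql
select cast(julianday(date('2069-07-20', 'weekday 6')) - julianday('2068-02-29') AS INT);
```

507

`weekday 6` advances to the next Saturday; 2069-07-20 is already a Saturday, so it stays at 2069-07-20.
0 days remain in February 2068 after the 29th (29 − 29).
Full months from March 2068 through June 2069 contribute their day counts.
Then 20 days into July 2069.
Total: 0 + 31 + 30 + 31 + 30 + 31 + 31 + 30 + 31 + 30 + 31 + 31 + 28 + 31 + 30 + 31 + 30 + 20 = 507.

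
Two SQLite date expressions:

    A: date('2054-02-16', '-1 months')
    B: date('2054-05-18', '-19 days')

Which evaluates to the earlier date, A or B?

A = 2054-01-16.
B = 2054-04-29.
A is earlier.

A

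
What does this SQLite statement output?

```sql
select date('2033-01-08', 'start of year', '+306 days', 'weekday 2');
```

`start of year` rewinds 2033-01-08 to 2033-01-01.
Applying '+306 days' to 2033-01-01: counting 306 days forward gives 2033-11-03.
`weekday 2` advances to the next Tuesday; 2033-11-03 is a Thursday, so it moves forward to 2033-11-08.

2033-11-08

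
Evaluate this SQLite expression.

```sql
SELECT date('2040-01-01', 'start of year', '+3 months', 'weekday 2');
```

2040-04-03

`start of year` rewinds 2040-01-01 to 2040-01-01.
Adding +3 months to 2040-01-01 gives 2040-04-01.
`weekday 2` advances to the next Tuesday; 2040-04-01 is a Sunday, so it moves forward to 2040-04-03.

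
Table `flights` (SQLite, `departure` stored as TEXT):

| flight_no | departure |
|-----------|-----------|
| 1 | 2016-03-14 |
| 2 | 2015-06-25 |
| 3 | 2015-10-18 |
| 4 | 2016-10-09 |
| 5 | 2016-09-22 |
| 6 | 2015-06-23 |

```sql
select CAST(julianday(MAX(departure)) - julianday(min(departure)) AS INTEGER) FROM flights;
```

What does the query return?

MIN = 2015-06-23, MAX = 2016-10-09.
7 days remain in June 2015 after the 23rd (30 − 23).
Full months from July 2015 through September 2016 contribute their day counts.
Then 9 days into October 2016.
Total: 7 + 31 + 31 + 30 + 31 + 30 + 31 + 31 + 29 + 31 + 30 + 31 + 30 + 31 + 31 + 30 + 9 = 474.

474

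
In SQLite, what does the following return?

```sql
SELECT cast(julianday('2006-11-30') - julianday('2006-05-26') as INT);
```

5 days remain in May 2006 after the 26th (31 − 26).
June 2006: 30 days.
July 2006: 31 days.
August 2006: 31 days.
September 2006: 30 days.
October 2006: 31 days.
Then 30 days into November 2006.
Total: 5 + 30 + 31 + 31 + 30 + 31 + 30 = 188.

188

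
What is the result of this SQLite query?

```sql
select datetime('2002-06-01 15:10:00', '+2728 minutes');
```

2002-06-03 12:38:00

2728 minutes = 45h 28m; +2728 minutes from 2002-06-01 15:10:00 is 2002-06-03 12:38:00 (crosses midnight).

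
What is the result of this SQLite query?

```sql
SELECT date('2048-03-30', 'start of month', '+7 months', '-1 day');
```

`start of month` rewinds 2048-03-30 to 2048-03-01.
Adding +7 months to 2048-03-01 gives 2048-10-01.
Going back 1 day from 2048-10-01 reaches 2048-09-30 (last day of September, 30 days).

2048-09-30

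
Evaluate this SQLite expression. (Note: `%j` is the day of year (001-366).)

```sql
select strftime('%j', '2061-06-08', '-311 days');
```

214

First apply '-311 days': 2061-06-08 → 2060-08-01.
Day-of-year for 2060-08-01: days since 2060-01-01 inclusive = 214, zero-padded to 214.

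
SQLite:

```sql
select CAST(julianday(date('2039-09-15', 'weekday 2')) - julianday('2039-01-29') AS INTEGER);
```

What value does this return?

`weekday 2` advances to the next Tuesday; 2039-09-15 is a Thursday, so it moves forward to 2039-09-20.
2 days remain in January 2039 after the 29th (31 − 29).
Full months from February 2039 through August 2039 contribute their day counts.
Then 20 days into September 2039.
Total: 2 + 28 + 31 + 30 + 31 + 30 + 31 + 31 + 20 = 234.

234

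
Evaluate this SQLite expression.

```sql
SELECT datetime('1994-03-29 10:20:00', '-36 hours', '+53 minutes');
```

1994-03-27 23:13:00

-36 hours from 1994-03-29 10:20:00 is 1994-03-27 22:20:00 (crosses midnight).
+53 minutes from 1994-03-27 22:20:00 is 1994-03-27 23:13:00.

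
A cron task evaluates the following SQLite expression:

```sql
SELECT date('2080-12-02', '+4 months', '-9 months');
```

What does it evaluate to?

2080-07-02

Adding +4 months to 2080-12-02 gives 2081-04-02.
Adding -9 months to 2081-04-02 gives 2080-07-02.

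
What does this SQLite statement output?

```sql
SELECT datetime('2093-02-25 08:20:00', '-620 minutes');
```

2093-02-24 22:00:00

620 minutes = 10h 20m; -620 minutes from 2093-02-25 08:20:00 is 2093-02-24 22:00:00 (crosses midnight).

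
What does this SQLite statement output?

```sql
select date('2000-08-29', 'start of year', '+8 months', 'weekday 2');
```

2000-09-05

`start of year` rewinds 2000-08-29 to 2000-01-01.
Adding +8 months to 2000-01-01 gives 2000-09-01.
`weekday 2` advances to the next Tuesday; 2000-09-01 is a Friday, so it moves forward to 2000-09-05.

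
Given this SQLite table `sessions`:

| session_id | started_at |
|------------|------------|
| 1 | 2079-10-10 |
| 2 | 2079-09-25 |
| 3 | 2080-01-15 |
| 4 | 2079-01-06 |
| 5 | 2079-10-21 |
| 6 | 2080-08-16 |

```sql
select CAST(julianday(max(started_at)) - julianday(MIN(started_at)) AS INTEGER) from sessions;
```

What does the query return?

MIN = 2079-01-06, MAX = 2080-08-16.
25 days remain in January 2079 after the 6th (31 − 6).
Full months from February 2079 through July 2080 contribute their day counts.
Then 16 days into August 2080.
Total: 25 + 28 + 31 + 30 + 31 + 30 + 31 + 31 + 30 + 31 + 30 + 31 + 31 + 29 + 31 + 30 + 31 + 30 + 31 + 16 = 588.

588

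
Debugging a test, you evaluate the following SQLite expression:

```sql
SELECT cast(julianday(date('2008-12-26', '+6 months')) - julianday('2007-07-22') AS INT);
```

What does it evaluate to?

Adding +6 months to 2008-12-26 gives 2009-06-26.
9 days remain in July 2007 after the 22nd (31 − 22).
Full months from August 2007 through May 2009 contribute their day counts.
Then 26 days into June 2009.
Total: 9 + 31 + 30 + 31 + 30 + 31 + 31 + 29 + 31 + 30 + 31 + 30 + 31 + 31 + 30 + 31 + 30 + 31 + 31 + 28 + 31 + 30 + 31 + 26 = 705.

705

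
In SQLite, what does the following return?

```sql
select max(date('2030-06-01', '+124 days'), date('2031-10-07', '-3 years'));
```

date('2030-06-01', '+124 days') → 2030-10-03.
date('2031-10-07', '-3 years') → 2028-10-07.
Later of the two is 2030-10-03.

2030-10-03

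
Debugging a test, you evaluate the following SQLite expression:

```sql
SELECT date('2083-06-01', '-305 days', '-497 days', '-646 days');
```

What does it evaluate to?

2079-06-14

Applying '-305 days' to 2083-06-01: counting 305 days back gives 2082-07-31.
Applying '-497 days' to 2082-07-31: counting 497 days back gives 2081-03-21.
Applying '-646 days' to 2081-03-21: counting 646 days back gives 2079-06-14.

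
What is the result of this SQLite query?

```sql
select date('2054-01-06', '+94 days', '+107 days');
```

Applying '+94 days' to 2054-01-06: counting 94 days forward gives 2054-04-10.
Applying '+107 days' to 2054-04-10: counting 107 days forward gives 2054-07-26.

2054-07-26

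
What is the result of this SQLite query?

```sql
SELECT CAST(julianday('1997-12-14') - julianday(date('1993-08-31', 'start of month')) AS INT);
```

1596

`start of month` rewinds 1993-08-31 to 1993-08-01.
30 days remain in August 1993 after the 1st (31 − 1).
Full months from September 1993 through November 1997 contribute their day counts.
Then 14 days into December 1997.
Total: 30 + 30 + 31 + 30 + 31 + 31 + 28 + 31 + 30 + 31 + 30 + 31 + 31 + 30 + 31 + 30 + 31 + 31 + 28 + 31 + 30 + 31 + 30 + 31 + 31 + 30 + 31 + 30 + 31 + 31 + 29 + 31 + 30 + 31 + 30 + 31 + 31 + 30 + 31 + 30 + 31 + 31 + 28 + 31 + 30 + 31 + 30 + 31 + 31 + 30 + 31 + 30 + 14 = 1596.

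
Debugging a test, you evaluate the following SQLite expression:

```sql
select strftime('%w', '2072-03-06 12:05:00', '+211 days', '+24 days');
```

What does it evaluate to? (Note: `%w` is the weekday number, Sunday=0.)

First apply '+211 days', '+24 days': 2072-03-06 12:05:00 → 2072-10-27 12:05:00.
2072-10-27 is a Thursday; with Sunday=0 that is 4.

4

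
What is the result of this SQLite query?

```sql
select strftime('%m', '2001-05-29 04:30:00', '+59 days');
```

First apply '+59 days': 2001-05-29 04:30:00 → 2001-07-27 04:30:00.
`%m` extracts the 2-digit month (01-12): 07.

07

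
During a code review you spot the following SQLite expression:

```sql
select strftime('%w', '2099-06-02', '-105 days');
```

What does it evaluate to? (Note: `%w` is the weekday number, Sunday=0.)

First apply '-105 days': 2099-06-02 → 2099-02-17.
2099-02-17 is a Tuesday; with Sunday=0 that is 2.

2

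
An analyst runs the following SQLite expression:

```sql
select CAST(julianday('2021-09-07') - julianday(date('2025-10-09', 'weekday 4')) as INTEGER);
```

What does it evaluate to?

-1493

`weekday 4` advances to the next Thursday; 2025-10-09 is already a Thursday, so it stays at 2025-10-09.
23 days remain in September 2021 after the 7th (30 − 7).
Full months from October 2021 through September 2025 contribute their day counts.
Then 9 days into October 2025.
Total: 23 + 31 + 30 + 31 + 31 + 28 + 31 + 30 + 31 + 30 + 31 + 31 + 30 + 31 + 30 + 31 + 31 + 28 + 31 + 30 + 31 + 30 + 31 + 31 + 30 + 31 + 30 + 31 + 31 + 29 + 31 + 30 + 31 + 30 + 31 + 31 + 30 + 31 + 30 + 31 + 31 + 28 + 31 + 30 + 31 + 30 + 31 + 31 + 30 + 9 = 1493.
The subtraction is earlier − later, so the result is −1493 → -1493.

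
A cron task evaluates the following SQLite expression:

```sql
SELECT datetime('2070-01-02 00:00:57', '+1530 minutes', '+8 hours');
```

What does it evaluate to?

2070-01-03 09:30:57

1530 minutes = 25h 30m; +1530 minutes from 2070-01-02 00:00:57 is 2070-01-03 01:30:57 (crosses midnight).
+8 hours from 2070-01-03 01:30:57 is 2070-01-03 09:30:57.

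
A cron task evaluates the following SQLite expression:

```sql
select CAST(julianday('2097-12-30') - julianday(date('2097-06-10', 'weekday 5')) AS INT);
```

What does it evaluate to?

199

`weekday 5` advances to the next Friday; 2097-06-10 is a Monday, so it moves forward to 2097-06-14.
16 days remain in June 2097 after the 14th (30 − 14).
July 2097: 31 days.
August 2097: 31 days.
September 2097: 30 days.
October 2097: 31 days.
November 2097: 30 days.
Then 30 days into December 2097.
Total: 16 + 31 + 31 + 30 + 31 + 30 + 30 = 199.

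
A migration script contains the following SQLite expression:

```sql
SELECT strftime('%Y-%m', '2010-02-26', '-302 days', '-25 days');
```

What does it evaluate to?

First apply '-302 days', '-25 days': 2010-02-26 → 2009-04-05.
`%Y-%m` extracts the year-month: 2009-04.

2009-04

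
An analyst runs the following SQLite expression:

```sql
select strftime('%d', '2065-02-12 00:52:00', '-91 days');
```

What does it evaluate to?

13

First apply '-91 days': 2065-02-12 00:52:00 → 2064-11-13 00:52:00.
`%d` extracts the 2-digit day of month: 13.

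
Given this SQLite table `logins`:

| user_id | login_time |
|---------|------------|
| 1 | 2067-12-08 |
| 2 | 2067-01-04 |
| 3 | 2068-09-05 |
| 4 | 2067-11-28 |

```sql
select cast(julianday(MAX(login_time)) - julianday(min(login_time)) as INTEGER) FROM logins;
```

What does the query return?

MIN = 2067-01-04, MAX = 2068-09-05.
27 days remain in January 2067 after the 4th (31 − 4).
Full months from February 2067 through August 2068 contribute their day counts.
Then 5 days into September 2068.
Total: 27 + 28 + 31 + 30 + 31 + 30 + 31 + 31 + 30 + 31 + 30 + 31 + 31 + 29 + 31 + 30 + 31 + 30 + 31 + 31 + 5 = 610.

610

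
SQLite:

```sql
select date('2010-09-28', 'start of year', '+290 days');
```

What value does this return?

2010-10-18

`start of year` rewinds 2010-09-28 to 2010-01-01.
Applying '+290 days' to 2010-01-01: counting 290 days forward gives 2010-10-18.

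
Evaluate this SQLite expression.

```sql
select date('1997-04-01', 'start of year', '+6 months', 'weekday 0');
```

`start of year` rewinds 1997-04-01 to 1997-01-01.
Adding +6 months to 1997-01-01 gives 1997-07-01.
`weekday 0` advances to the next Sunday; 1997-07-01 is a Tuesday, so it moves forward to 1997-07-06.

1997-07-06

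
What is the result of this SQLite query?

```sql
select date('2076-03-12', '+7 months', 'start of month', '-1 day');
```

Adding +7 months to 2076-03-12 gives 2076-10-12.
`start of month` rewinds 2076-10-12 to 2076-10-01.
Going back 1 day from 2076-10-01 reaches 2076-09-30 (last day of September, 30 days).

2076-09-30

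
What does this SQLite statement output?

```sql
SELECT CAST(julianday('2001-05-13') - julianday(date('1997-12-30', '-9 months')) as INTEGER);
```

Adding -9 months to 1997-12-30 gives 1997-03-30.
1 day remains in March 1997 after the 30th (31 − 30).
Full months from April 1997 through April 2001 contribute their day counts.
Then 13 days into May 2001.
Total: 1 + 30 + 31 + 30 + 31 + 31 + 30 + 31 + 30 + 31 + 31 + 28 + 31 + 30 + 31 + 30 + 31 + 31 + 30 + 31 + 30 + 31 + 31 + 28 + 31 + 30 + 31 + 30 + 31 + 31 + 30 + 31 + 30 + 31 + 31 + 29 + 31 + 30 + 31 + 30 + 31 + 31 + 30 + 31 + 30 + 31 + 31 + 28 + 31 + 30 + 13 = 1505.

1505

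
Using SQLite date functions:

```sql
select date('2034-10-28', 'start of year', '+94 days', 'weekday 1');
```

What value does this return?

2034-04-10

`start of year` rewinds 2034-10-28 to 2034-01-01.
Applying '+94 days' to 2034-01-01: counting 94 days forward gives 2034-04-05.
`weekday 1` advances to the next Monday; 2034-04-05 is a Wednesday, so it moves forward to 2034-04-10.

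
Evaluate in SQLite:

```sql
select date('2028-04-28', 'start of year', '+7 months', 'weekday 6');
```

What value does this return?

`start of year` rewinds 2028-04-28 to 2028-01-01.
Adding +7 months to 2028-01-01 gives 2028-08-01.
`weekday 6` advances to the next Saturday; 2028-08-01 is a Tuesday, so it moves forward to 2028-08-05.

2028-08-05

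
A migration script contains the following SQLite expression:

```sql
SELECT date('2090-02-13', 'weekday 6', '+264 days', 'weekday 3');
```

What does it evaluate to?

`weekday 6` advances to the next Saturday; 2090-02-13 is a Monday, so it moves forward to 2090-02-18.
Applying '+264 days' to 2090-02-18: counting 264 days forward gives 2090-11-09.
`weekday 3` advances to the next Wednesday; 2090-11-09 is a Thursday, so it moves forward to 2090-11-15.

2090-11-15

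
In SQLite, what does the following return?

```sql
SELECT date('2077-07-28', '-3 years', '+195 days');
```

Adding -3 years to 2077-07-28 gives 2074-07-28.
Applying '+195 days' to 2074-07-28: counting 195 days forward gives 2075-02-08.

2075-02-08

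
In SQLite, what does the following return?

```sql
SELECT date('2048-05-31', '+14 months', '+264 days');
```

Adding +14 months to 2048-05-31 gives 2049-07-31.
Applying '+264 days' to 2049-07-31: counting 264 days forward gives 2050-04-21.

2050-04-21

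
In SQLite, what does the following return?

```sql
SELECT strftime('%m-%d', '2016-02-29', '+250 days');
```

11-05

First apply '+250 days': 2016-02-29 → 2016-11-05.
`%m-%d` extracts the month-day: 11-05.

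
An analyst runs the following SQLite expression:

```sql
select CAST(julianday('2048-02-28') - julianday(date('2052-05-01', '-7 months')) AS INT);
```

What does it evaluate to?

-1311

Adding -7 months to 2052-05-01 gives 2051-10-01.
1 day remains in February 2048 after the 28th (29 − 28).
Full months from March 2048 through September 2051 contribute their day counts.
Then 1 day into October 2051.
Total: 1 + 31 + 30 + 31 + 30 + 31 + 31 + 30 + 31 + 30 + 31 + 31 + 28 + 31 + 30 + 31 + 30 + 31 + 31 + 30 + 31 + 30 + 31 + 31 + 28 + 31 + 30 + 31 + 30 + 31 + 31 + 30 + 31 + 30 + 31 + 31 + 28 + 31 + 30 + 31 + 30 + 31 + 31 + 30 + 1 = 1311.
The subtraction is earlier − later, so the result is −1311 → -1311.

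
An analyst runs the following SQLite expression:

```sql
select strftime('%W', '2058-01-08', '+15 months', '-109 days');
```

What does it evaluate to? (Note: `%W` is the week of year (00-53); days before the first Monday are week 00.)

50

First apply '+15 months', '-109 days': 2058-01-08 → 2058-12-20.
2058-12-20 is a Friday. SQLite's %W counts Mondays since the year started; the result is 50.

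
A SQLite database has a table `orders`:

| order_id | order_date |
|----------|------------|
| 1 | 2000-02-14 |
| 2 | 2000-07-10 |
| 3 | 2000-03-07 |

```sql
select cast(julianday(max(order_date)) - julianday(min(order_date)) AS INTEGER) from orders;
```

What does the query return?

147

MIN = 2000-02-14, MAX = 2000-07-10.
15 days remain in February 2000 after the 14th (29 − 14).
March 2000: 31 days.
April 2000: 30 days.
May 2000: 31 days.
June 2000: 30 days.
Then 10 days into July 2000.
Total: 15 + 31 + 30 + 31 + 30 + 10 = 147.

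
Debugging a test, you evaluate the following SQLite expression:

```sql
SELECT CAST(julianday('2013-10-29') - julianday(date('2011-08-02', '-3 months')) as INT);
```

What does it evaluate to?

Adding -3 months to 2011-08-02 gives 2011-05-02.
29 days remain in May 2011 after the 2nd (31 − 2).
Full months from June 2011 through September 2013 contribute their day counts.
Then 29 days into October 2013.
Total: 29 + 30 + 31 + 31 + 30 + 31 + 30 + 31 + 31 + 29 + 31 + 30 + 31 + 30 + 31 + 31 + 30 + 31 + 30 + 31 + 31 + 28 + 31 + 30 + 31 + 30 + 31 + 31 + 30 + 29 = 911.

911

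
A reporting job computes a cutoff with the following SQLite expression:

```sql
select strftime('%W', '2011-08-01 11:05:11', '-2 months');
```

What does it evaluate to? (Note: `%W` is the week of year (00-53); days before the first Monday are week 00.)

First apply '-2 months': 2011-08-01 11:05:11 → 2011-06-01 11:05:11.
2011-06-01 is a Wednesday. SQLite's %W counts Mondays since the year started; the result is 22.

22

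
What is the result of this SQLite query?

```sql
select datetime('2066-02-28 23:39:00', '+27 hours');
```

2066-03-02 02:39:00

+27 hours from 2066-02-28 23:39:00 is 2066-03-02 02:39:00 (crosses midnight).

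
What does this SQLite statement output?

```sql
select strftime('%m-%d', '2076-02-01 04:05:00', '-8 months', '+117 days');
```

09-26

First apply '-8 months', '+117 days': 2076-02-01 04:05:00 → 2075-09-26 04:05:00.
`%m-%d` extracts the month-day: 09-26.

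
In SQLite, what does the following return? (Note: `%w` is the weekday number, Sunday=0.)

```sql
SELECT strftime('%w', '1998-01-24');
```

6

1998-01-24 is a Saturday; with Sunday=0 that is 6.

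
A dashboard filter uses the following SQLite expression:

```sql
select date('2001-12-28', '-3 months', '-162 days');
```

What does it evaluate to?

Adding -3 months to 2001-12-28 gives 2001-09-28.
Applying '-162 days' to 2001-09-28: counting 162 days back gives 2001-04-19.

2001-04-19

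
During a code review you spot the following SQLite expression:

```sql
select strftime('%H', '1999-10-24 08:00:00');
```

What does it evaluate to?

`%H` extracts the 2-digit hour (00-23): 08.

08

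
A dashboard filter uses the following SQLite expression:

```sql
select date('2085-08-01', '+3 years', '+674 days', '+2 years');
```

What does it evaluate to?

Adding +3 years to 2085-08-01 gives 2088-08-01.
Applying '+674 days' to 2088-08-01: counting 674 days forward gives 2090-06-06.
Adding +2 years to 2090-06-06 gives 2092-06-06.

2092-06-06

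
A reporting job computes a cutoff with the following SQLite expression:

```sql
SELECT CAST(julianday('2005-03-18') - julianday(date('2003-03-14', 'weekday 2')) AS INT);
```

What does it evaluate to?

`weekday 2` advances to the next Tuesday; 2003-03-14 is a Friday, so it moves forward to 2003-03-18.
13 days remain in March 2003 after the 18th (31 − 18).
Full months from April 2003 through February 2005 contribute their day counts.
Then 18 days into March 2005.
Total: 13 + 30 + 31 + 30 + 31 + 31 + 30 + 31 + 30 + 31 + 31 + 29 + 31 + 30 + 31 + 30 + 31 + 31 + 30 + 31 + 30 + 31 + 31 + 28 + 18 = 731.

731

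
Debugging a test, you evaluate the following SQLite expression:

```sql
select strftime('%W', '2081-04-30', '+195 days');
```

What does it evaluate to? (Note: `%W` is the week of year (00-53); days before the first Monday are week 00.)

First apply '+195 days': 2081-04-30 → 2081-11-11.
2081-11-11 is a Tuesday. SQLite's %W counts Mondays since the year started; the result is 45.

45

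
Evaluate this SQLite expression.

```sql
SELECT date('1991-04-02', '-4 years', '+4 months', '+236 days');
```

1988-03-25

Adding -4 years to 1991-04-02 gives 1987-04-02.
Adding +4 months to 1987-04-02 gives 1987-08-02.
Applying '+236 days' to 1987-08-02: counting 236 days forward gives 1988-03-25.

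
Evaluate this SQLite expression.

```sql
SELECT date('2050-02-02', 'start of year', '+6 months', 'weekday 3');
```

`start of year` rewinds 2050-02-02 to 2050-01-01.
Adding +6 months to 2050-01-01 gives 2050-07-01.
`weekday 3` advances to the next Wednesday; 2050-07-01 is a Friday, so it moves forward to 2050-07-06.

2050-07-06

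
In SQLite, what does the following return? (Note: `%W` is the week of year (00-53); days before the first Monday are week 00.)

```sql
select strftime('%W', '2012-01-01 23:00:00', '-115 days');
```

First apply '-115 days': 2012-01-01 23:00:00 → 2011-09-08 23:00:00.
2011-09-08 is a Thursday. SQLite's %W counts Mondays since the year started; the result is 36.

36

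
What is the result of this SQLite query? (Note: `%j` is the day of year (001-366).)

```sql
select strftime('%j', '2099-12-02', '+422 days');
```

028

First apply '+422 days': 2099-12-02 → 2101-01-28.
Day-of-year for 2101-01-28: days since 2101-01-01 inclusive = 28, zero-padded to 028.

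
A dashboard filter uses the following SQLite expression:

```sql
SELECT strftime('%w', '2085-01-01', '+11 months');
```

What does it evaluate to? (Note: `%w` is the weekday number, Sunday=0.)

6

First apply '+11 months': 2085-01-01 → 2085-12-01.
2085-12-01 is a Saturday; with Sunday=0 that is 6.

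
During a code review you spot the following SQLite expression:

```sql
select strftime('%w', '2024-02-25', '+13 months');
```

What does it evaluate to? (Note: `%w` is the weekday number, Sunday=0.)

First apply '+13 months': 2024-02-25 → 2025-03-25.
2025-03-25 is a Tuesday; with Sunday=0 that is 2.

2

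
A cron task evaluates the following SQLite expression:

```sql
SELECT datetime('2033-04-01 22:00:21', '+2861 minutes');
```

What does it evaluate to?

2033-04-03 21:41:21

2861 minutes = 47h 41m; +2861 minutes from 2033-04-01 22:00:21 is 2033-04-03 21:41:21 (crosses midnight).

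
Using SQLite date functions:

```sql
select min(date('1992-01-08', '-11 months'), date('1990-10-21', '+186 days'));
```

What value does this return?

date('1992-01-08', '-11 months') → 1991-02-08.
date('1990-10-21', '+186 days') → 1991-04-25.
Earlier of the two is 1991-02-08.

1991-02-08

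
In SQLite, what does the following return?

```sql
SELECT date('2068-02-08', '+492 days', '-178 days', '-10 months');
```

2068-02-18

Applying '+492 days' to 2068-02-08: counting 492 days forward gives 2069-06-14.
Applying '-178 days' to 2069-06-14: counting 178 days back gives 2068-12-18.
Adding -10 months to 2068-12-18 gives 2068-02-18.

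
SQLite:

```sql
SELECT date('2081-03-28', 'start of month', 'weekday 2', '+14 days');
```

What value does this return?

`start of month` rewinds 2081-03-28 to 2081-03-01.
`weekday 2` advances to the next Tuesday; 2081-03-01 is a Saturday, so it moves forward to 2081-03-04.
Advancing 14 more days within March lands on 2081-03-18.

2081-03-18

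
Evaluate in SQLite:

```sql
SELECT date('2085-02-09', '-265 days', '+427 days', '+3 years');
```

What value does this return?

Applying '-265 days' to 2085-02-09: counting 265 days back gives 2084-05-20.
Applying '+427 days' to 2084-05-20: counting 427 days forward gives 2085-07-21.
Adding +3 years to 2085-07-21 gives 2088-07-21.

2088-07-21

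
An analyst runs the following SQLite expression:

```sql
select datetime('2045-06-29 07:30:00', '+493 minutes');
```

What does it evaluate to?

493 minutes = 8h 13m; +493 minutes from 2045-06-29 07:30:00 is 2045-06-29 15:43:00.

2045-06-29 15:43:00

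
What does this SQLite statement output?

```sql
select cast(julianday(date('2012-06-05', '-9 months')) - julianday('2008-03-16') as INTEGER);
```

1268

Adding -9 months to 2012-06-05 gives 2011-09-05.
15 days remain in March 2008 after the 16th (31 − 16).
Full months from April 2008 through August 2011 contribute their day counts.
Then 5 days into September 2011.
Total: 15 + 30 + 31 + 30 + 31 + 31 + 30 + 31 + 30 + 31 + 31 + 28 + 31 + 30 + 31 + 30 + 31 + 31 + 30 + 31 + 30 + 31 + 31 + 28 + 31 + 30 + 31 + 30 + 31 + 31 + 30 + 31 + 30 + 31 + 31 + 28 + 31 + 30 + 31 + 30 + 31 + 31 + 5 = 1268.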